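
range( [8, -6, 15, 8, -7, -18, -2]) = 33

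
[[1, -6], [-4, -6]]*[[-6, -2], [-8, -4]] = [[42, 22], [72, 32]]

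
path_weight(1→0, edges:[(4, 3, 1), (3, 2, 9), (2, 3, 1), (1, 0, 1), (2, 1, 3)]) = 1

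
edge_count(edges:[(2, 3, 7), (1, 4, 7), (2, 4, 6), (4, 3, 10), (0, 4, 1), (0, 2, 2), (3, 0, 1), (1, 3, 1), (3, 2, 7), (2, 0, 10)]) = 10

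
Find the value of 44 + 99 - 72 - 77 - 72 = -78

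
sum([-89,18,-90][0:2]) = slice → [-89, 18]
(-89) + 18
= -71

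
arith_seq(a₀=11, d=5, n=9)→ a_0 = 11 + 0*5 = 11
a_1 = 11 + 1*5 = 16
a_2 = 11 + 2*5 = 21
...
= [11, 16, 21, 26, 31, 36, 41, 46, 51]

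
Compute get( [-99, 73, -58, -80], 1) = 73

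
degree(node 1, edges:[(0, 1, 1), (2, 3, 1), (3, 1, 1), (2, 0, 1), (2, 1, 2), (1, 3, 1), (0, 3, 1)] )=incident: (0,1), (3,1), (2,1), (1,3)
= 4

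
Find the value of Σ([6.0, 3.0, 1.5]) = 6.0 + 3.0 + 1.5
= 10.5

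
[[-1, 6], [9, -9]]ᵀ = [[-1, 9], [6, -9]]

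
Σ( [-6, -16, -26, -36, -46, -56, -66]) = -252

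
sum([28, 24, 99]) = 151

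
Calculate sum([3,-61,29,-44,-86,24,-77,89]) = 3 + (-61) + 29 + (-44) + (-86) + 24 + (-77) + 89
= -123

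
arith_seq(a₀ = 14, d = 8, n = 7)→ [14, 22, 30, 38, 46, 54, 62]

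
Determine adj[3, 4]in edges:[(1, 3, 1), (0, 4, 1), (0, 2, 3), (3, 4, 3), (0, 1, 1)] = 3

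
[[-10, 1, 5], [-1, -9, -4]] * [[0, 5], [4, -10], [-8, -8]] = C[0][0] = (-10)*(0) + (1)*(4) + (5)*(-8) = -36
C[0][1] = (-10)*(5) + (1)*(-10) + (5)*(-8) = -100
C[1][0] = (-1)*(0) + (-9)*(4) + (-4)*(-8) = -4
C[1][1] = (-1)*(5) + (-9)*(-10) + (-4)*(-8) = 117
= [[-36, -100], [-4, 117]]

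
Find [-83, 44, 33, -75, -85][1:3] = [44, 33]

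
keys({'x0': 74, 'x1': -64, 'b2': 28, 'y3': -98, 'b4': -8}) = ['x0', 'x1', 'b2', 'y3', 'b4']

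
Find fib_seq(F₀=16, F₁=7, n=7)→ F_2 = F_1 + F_0 = 23
F_3 = F_2 + F_1 = 30
F_4 = F_3 + F_2 = 53
...
= [16, 7, 23, 30, 53, 83, 136]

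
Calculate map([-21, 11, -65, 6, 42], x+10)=-21+10=-11, 11+10=21, -65+10=-55, 6+10=16, 42+10=52
= [-11, 21, -55, 16, 52]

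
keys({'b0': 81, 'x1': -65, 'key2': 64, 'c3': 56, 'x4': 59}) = ['b0', 'x1', 'key2', 'c3', 'x4']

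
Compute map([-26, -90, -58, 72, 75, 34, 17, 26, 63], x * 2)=-26*2=-52, -90*2=-180, -58*2=-116, 72*2=144, 75*2=150, 34*2=68, 17*2=34, 26*2=52, 63*2=126
= [-52, -180, -116, 144, 150, 68, 34, 52, 126]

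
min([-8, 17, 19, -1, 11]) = -8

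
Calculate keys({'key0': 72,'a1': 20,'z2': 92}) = ['key0', 'a1', 'z2']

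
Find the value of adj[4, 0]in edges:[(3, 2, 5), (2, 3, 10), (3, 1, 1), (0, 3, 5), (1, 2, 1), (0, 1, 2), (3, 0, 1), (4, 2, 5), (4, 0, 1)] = 1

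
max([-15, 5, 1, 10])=10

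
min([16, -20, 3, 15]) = -20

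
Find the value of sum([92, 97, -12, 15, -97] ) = 92 + 97 + (-12) + 15 + (-97)
= 95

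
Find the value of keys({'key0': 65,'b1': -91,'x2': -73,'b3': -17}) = ['key0', 'b1', 'x2', 'b3']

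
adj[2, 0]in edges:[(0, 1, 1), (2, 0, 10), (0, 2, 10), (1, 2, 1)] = 10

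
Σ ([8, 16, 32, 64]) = 8 + 16 + 32 + 64
= 120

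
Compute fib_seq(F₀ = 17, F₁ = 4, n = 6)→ F_2 = F_1 + F_0 = 21
F_3 = F_2 + F_1 = 25
F_4 = F_3 + F_2 = 46
...
= [17, 4, 21, 25, 46, 71]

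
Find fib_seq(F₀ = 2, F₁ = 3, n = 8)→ F_2 = F_1 + F_0 = 5
F_3 = F_2 + F_1 = 8
F_4 = F_3 + F_2 = 13
...
= [2, 3, 5, 8, 13, 21, 34, 55]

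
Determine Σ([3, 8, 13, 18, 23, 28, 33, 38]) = 3 + 8 + 13 + 18 + 23 + 28 + 33 + 38
= 164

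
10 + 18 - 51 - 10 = -33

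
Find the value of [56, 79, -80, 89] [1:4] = [79, -80, 89]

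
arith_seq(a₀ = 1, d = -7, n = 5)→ a_0 = 1 + 0*-7 = 1
a_1 = 1 + 1*-7 = -6
a_2 = 1 + 2*-7 = -13
...
= [1, -6, -13, -20, -27]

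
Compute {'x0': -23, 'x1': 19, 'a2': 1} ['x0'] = -23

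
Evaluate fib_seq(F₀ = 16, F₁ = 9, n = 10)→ F_2 = F_1 + F_0 = 25
F_3 = F_2 + F_1 = 34
F_4 = F_3 + F_2 = 59
...
= [16, 9, 25, 34, 59, 93, 152, 245, 397, 642]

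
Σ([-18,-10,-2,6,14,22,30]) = 42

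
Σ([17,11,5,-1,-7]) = 17 + 11 + 5 + (-1) + (-7)
= 25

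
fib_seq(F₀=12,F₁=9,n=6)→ F_2 = F_1 + F_0 = 21
F_3 = F_2 + F_1 = 30
F_4 = F_3 + F_2 = 51
...
= [12, 9, 21, 30, 51, 81]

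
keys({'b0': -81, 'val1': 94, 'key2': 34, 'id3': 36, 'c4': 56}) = ['b0', 'val1', 'key2', 'id3', 'c4']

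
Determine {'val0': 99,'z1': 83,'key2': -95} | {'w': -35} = {'val0': 99, 'z1': 83, 'key2': -95, 'w': -35}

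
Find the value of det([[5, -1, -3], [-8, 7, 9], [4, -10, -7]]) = 69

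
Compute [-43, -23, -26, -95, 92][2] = -26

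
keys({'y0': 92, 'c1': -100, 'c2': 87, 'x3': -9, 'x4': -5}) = ['y0', 'c1', 'c2', 'x3', 'x4']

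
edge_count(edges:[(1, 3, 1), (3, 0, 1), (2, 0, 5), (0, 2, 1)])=4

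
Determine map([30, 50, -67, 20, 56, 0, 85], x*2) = [60, 100, -134, 40, 112, 0, 170]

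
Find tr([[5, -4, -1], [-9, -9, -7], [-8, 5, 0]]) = -4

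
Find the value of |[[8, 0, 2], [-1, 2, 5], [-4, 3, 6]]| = (1)*(8)*det([[2, 5], [3, 6]]) + (-1)*(0)*det([[-1, 5], [-4, 6]]) + (1)*(2)*det([[-1, 2], [-4, 3]])
= -24 + 0 + 10
= -14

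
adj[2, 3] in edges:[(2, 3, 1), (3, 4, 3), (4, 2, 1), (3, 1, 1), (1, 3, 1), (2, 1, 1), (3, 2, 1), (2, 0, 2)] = 1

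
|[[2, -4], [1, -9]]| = (2)*(-9) - (-4)*(1)
= -14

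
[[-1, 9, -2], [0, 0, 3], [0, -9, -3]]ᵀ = [[-1, 0, 0], [9, 0, -9], [-2, 3, -3]]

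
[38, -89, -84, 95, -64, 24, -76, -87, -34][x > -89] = [38, -84, 95, -64, 24, -76, -87, -34]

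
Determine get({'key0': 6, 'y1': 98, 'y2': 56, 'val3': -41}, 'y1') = 98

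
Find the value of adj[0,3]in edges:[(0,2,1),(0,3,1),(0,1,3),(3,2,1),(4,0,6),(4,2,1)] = 1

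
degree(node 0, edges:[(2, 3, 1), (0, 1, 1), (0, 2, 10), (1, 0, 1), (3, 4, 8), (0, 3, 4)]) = incident: (0,1), (0,2), (1,0), (0,3)
= 4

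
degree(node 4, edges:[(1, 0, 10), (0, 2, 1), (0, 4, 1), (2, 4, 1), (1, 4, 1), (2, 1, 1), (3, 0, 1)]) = incident: (0,4), (2,4), (1,4)
= 3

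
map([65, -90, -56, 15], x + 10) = [75, -80, -46, 25]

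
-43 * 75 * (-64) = 206400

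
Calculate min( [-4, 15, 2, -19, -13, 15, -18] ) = -19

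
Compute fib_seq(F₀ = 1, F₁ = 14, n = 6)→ F_2 = F_1 + F_0 = 15
F_3 = F_2 + F_1 = 29
F_4 = F_3 + F_2 = 44
...
= [1, 14, 15, 29, 44, 73]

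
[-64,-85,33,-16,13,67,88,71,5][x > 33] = [67, 88, 71]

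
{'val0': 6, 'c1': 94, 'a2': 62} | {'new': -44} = {'val0': 6, 'c1': 94, 'a2': 62, 'new': -44}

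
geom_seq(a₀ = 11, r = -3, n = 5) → a_0 = 11*(-3)^0 = 11
a_1 = 11*(-3)^1 = -33
a_2 = 11*(-3)^2 = 99
...
= [11, -33, 99, -297, 891]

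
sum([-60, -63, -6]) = -129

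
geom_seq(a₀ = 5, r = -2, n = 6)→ a_0 = 5*(-2)^0 = 5
a_1 = 5*(-2)^1 = -10
a_2 = 5*(-2)^2 = 20
...
= [5, -10, 20, -40, 80, -160]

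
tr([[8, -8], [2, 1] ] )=diagonal: 8 + 1
= 9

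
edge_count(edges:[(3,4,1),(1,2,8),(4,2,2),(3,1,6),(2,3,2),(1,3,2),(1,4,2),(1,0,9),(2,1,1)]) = 9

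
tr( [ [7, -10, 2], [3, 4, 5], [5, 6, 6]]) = 17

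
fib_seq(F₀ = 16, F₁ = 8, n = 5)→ F_2 = F_1 + F_0 = 24
F_3 = F_2 + F_1 = 32
F_4 = F_3 + F_2 = 56
= [16, 8, 24, 32, 56]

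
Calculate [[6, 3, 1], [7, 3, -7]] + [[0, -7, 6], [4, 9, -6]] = [[6, -4, 7], [11, 12, -13]]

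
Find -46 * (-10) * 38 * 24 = 419520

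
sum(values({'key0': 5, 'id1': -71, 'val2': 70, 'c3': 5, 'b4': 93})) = 102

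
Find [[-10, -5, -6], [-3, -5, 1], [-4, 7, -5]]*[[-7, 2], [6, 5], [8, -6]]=C[0][0] = (-10)*(-7) + (-5)*(6) + (-6)*(8) = -8
C[0][1] = (-10)*(2) + (-5)*(5) + (-6)*(-6) = -9
C[1][0] = (-3)*(-7) + (-5)*(6) + (1)*(8) = -1
C[1][1] = (-3)*(2) + (-5)*(5) + (1)*(-6) = -37
C[2][0] = (-4)*(-7) + (7)*(6) + (-5)*(8) = 30
C[2][1] = (-4)*(2) + (7)*(5) + (-5)*(-6) = 57
= [[-8, -9], [-1, -37], [30, 57]]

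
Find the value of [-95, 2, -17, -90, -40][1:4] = [2, -17, -90]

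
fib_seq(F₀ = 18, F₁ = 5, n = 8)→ F_2 = F_1 + F_0 = 23
F_3 = F_2 + F_1 = 28
F_4 = F_3 + F_2 = 51
...
= [18, 5, 23, 28, 51, 79, 130, 209]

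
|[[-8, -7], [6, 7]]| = -14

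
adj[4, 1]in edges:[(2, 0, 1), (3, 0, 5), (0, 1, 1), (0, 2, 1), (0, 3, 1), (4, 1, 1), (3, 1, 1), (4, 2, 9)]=1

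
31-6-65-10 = -50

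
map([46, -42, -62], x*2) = [92, -84, -124]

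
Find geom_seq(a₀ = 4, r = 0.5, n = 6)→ a_0 = 4*0.5^0 = 4.0
a_1 = 4*0.5^1 = 2.0
a_2 = 4*0.5^2 = 1.0
...
= [4.0, 2.0, 1.0, 0.5, 0.25, 0.125]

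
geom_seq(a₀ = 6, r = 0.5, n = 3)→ [6.0, 3.0, 1.5]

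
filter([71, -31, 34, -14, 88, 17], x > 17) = [71, 34, 88]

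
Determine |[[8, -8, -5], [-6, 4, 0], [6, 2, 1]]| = (1)*(8)*det([[4, 0], [2, 1]]) + (-1)*(-8)*det([[-6, 0], [6, 1]]) + (1)*(-5)*det([[-6, 4], [6, 2]])
= 32 + -48 + 180
= 164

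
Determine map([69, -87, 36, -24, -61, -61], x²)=(69)²=4761, (-87)²=7569, (36)²=1296, (-24)²=576, (-61)²=3721, (-61)²=3721
= [4761, 7569, 1296, 576, 3721, 3721]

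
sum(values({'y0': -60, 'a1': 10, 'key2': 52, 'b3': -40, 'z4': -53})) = (-60) + 10 + 52 + (-40) + (-53)
= -91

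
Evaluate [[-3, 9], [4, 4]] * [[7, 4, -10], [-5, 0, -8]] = C[0][0] = (-3)*(7) + (9)*(-5) = -66
C[0][1] = (-3)*(4) + (9)*(0) = -12
C[0][2] = (-3)*(-10) + (9)*(-8) = -42
C[1][0] = (4)*(7) + (4)*(-5) = 8
C[1][1] = (4)*(4) + (4)*(0) = 16
C[1][2] = (4)*(-10) + (4)*(-8) = -72
= [[-66, -12, -42], [8, 16, -72]]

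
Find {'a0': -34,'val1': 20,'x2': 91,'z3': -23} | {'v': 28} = {'a0': -34, 'val1': 20, 'x2': 91, 'z3': -23, 'v': 28}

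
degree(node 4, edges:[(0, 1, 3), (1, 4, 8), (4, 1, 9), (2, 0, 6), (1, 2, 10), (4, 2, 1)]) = 3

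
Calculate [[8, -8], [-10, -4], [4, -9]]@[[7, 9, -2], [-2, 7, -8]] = C[0][0] = (8)*(7) + (-8)*(-2) = 72
C[0][1] = (8)*(9) + (-8)*(7) = 16
C[0][2] = (8)*(-2) + (-8)*(-8) = 48
C[1][0] = (-10)*(7) + (-4)*(-2) = -62
C[1][1] = (-10)*(9) + (-4)*(7) = -118
C[1][2] = (-10)*(-2) + (-4)*(-8) = 52
... (3 more cells)
= [[72, 16, 48], [-62, -118, 52], [46, -27, 64]]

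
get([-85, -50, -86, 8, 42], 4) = 42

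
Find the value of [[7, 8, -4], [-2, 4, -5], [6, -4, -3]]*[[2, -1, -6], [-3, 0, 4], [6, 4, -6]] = [[-34, -23, 14], [-46, -18, 58], [6, -18, -34]]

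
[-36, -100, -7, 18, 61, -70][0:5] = [-36, -100, -7, 18, 61]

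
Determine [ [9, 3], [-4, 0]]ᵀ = [[9, -4], [3, 0]]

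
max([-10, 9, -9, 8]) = 9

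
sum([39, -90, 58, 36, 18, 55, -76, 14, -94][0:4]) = slice → [39, -90, 58, 36]
39 + (-90) + 58 + 36
= 43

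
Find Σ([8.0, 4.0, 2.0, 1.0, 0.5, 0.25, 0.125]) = 15.875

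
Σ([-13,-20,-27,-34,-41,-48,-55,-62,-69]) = (-13) + (-20) + (-27) + (-34) + (-41) + (-48) + (-55) + (-62) + (-69)
= -369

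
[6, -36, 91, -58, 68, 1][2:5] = [91, -58, 68]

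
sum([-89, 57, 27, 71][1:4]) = 155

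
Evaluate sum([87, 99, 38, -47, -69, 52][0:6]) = 160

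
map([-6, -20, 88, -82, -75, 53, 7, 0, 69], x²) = [36, 400, 7744, 6724, 5625, 2809, 49, 0, 4761]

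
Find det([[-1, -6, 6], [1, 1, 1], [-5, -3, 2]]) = (1)*(-1)*det([[1, 1], [-3, 2]]) + (-1)*(-6)*det([[1, 1], [-5, 2]]) + (1)*(6)*det([[1, 1], [-5, -3]])
= -5 + 42 + 12
= 49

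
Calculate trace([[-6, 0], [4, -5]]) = -11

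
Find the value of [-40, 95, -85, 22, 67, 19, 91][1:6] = [95, -85, 22, 67, 19]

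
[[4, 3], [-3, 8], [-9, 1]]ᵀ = [[4, -3, -9], [3, 8, 1]]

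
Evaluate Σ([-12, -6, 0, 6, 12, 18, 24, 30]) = 72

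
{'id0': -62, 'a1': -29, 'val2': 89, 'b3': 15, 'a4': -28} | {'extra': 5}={'id0': -62, 'a1': -29, 'val2': 89, 'b3': 15, 'a4': -28, 'extra': 5}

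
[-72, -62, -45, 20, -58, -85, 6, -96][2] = -45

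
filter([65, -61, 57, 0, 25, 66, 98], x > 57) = [65, 66, 98]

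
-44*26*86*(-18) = 1770912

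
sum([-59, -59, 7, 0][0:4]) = slice → [-59, -59, 7, 0]
(-59) + (-59) + 7 + 0
= -111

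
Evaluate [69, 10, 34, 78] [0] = 69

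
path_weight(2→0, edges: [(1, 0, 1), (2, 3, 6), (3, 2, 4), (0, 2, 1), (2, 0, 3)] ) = w(2→0)=3
= 3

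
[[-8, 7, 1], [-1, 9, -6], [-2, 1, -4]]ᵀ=[[-8, -1, -2], [7, 9, 1], [1, -6, -4]]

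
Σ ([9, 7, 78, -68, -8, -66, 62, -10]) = 9 + 7 + 78 + (-68) + (-8) + (-66) + 62 + (-10)
= 4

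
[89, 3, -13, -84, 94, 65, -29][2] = -13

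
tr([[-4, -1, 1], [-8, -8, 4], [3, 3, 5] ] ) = diagonal: (-4) + (-8) + 5
= -7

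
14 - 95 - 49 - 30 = -160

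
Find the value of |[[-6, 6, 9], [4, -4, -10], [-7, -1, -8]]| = 192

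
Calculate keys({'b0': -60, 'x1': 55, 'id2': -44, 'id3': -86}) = ['b0', 'x1', 'id2', 'id3']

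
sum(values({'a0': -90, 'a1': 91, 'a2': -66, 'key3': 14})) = (-90) + 91 + (-66) + 14
= -51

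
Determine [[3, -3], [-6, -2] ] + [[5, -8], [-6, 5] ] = [[8, -11], [-12, 3]]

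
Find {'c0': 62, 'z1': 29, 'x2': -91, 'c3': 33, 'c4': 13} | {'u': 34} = {'c0': 62, 'z1': 29, 'x2': -91, 'c3': 33, 'c4': 13, 'u': 34}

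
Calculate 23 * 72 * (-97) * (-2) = 321264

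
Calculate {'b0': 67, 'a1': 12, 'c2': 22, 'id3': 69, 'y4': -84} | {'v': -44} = {'b0': 67, 'a1': 12, 'c2': 22, 'id3': 69, 'y4': -84, 'v': -44}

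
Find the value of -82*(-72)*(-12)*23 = -1629504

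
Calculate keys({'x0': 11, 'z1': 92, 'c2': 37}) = ['x0', 'z1', 'c2']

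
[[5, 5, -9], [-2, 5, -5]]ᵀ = [[5, -2], [5, 5], [-9, -5]]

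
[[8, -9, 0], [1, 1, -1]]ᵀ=[[8, 1], [-9, 1], [0, -1]]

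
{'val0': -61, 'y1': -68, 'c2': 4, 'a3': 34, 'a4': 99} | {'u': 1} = {'val0': -61, 'y1': -68, 'c2': 4, 'a3': 34, 'a4': 99, 'u': 1}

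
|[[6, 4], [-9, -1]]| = (6)*(-1) - (4)*(-9)
= 30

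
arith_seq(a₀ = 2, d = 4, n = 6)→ a_0 = 2 + 0*4 = 2
a_1 = 2 + 1*4 = 6
a_2 = 2 + 2*4 = 10
...
= [2, 6, 10, 14, 18, 22]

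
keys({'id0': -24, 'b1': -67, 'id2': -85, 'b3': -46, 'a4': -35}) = ['id0', 'b1', 'id2', 'b3', 'a4']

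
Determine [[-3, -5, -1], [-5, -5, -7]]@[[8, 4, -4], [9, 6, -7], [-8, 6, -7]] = [[-61, -48, 54], [-29, -92, 104]]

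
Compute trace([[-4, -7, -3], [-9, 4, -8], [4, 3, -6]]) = -6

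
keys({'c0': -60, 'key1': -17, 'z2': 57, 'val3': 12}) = ['c0', 'key1', 'z2', 'val3']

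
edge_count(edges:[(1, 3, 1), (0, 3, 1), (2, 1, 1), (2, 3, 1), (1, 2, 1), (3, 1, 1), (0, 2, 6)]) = 7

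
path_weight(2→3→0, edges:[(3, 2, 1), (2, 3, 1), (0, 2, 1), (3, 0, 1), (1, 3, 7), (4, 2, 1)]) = w(2→3)=1 + w(3→0)=1
= 2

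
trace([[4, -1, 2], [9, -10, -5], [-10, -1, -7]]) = diagonal: 4 + (-10) + (-7)
= -13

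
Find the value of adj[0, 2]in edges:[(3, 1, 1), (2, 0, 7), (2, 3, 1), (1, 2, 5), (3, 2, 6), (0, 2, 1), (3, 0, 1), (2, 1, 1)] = 1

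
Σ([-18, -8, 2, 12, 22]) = 10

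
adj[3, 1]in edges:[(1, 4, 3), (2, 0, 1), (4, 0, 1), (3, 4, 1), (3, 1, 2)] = 2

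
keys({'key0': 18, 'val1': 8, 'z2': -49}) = ['key0', 'val1', 'z2']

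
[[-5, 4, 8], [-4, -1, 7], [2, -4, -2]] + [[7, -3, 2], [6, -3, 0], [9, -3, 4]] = [[2, 1, 10], [2, -4, 7], [11, -7, 2]]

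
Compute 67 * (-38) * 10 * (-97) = 2469620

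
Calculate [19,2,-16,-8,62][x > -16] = keep x where x > -16: 19✓, 2✓, -16✗, -8✓, 62✓
= [19, 2, -8, 62]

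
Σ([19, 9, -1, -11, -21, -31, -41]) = 19 + 9 + (-1) + (-11) + (-21) + (-31) + (-41)
= -77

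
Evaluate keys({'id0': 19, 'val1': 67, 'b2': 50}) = ['id0', 'val1', 'b2']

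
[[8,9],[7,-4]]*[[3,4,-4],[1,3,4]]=C[0][0] = (8)*(3) + (9)*(1) = 33
C[0][1] = (8)*(4) + (9)*(3) = 59
C[0][2] = (8)*(-4) + (9)*(4) = 4
C[1][0] = (7)*(3) + (-4)*(1) = 17
C[1][1] = (7)*(4) + (-4)*(3) = 16
C[1][2] = (7)*(-4) + (-4)*(4) = -44
= [[33, 59, 4], [17, 16, -44]]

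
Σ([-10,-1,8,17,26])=40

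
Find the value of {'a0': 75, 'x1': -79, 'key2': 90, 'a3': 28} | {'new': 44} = {'a0': 75, 'x1': -79, 'key2': 90, 'a3': 28, 'new': 44}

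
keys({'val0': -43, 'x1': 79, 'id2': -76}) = ['val0', 'x1', 'id2']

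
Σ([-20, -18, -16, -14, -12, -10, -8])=-98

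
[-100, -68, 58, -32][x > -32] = keep x where x > -32: -100✗, -68✗, 58✓, -32✗
= [58]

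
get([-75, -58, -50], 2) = -50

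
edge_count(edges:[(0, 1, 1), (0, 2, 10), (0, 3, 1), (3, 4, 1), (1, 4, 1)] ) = 5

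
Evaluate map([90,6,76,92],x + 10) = 90+10=100, 6+10=16, 76+10=86, 92+10=102
= [100, 16, 86, 102]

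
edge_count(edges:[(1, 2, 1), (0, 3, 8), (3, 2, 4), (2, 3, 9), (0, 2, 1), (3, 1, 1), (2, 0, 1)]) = 7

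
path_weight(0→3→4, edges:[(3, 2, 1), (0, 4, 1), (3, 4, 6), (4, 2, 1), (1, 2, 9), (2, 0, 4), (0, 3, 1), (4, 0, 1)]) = w(0→3)=1 + w(3→4)=6
= 7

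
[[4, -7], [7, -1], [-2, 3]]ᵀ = [[4, 7, -2], [-7, -1, 3]]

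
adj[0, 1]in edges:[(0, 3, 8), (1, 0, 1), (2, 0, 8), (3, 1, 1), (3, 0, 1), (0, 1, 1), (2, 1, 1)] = 1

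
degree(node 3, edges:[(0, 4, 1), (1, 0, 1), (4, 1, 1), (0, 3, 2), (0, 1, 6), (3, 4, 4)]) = 2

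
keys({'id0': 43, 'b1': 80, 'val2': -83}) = ['id0', 'b1', 'val2']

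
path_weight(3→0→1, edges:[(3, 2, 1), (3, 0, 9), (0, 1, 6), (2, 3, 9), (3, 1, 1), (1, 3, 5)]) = 15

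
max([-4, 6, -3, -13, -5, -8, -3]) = 6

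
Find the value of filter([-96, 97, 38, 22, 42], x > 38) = [97, 42]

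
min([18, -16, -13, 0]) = -16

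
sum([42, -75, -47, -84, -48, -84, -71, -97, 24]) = 42 + (-75) + (-47) + (-84) + (-48) + (-84) + (-71) + (-97) + 24
= -440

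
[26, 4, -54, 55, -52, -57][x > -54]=[26, 4, 55, -52]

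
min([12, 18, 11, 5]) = 5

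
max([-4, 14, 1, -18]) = 14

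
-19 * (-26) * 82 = 40508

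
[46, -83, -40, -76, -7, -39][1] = -83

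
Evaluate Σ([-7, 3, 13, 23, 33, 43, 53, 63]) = (-7) + 3 + 13 + 23 + 33 + 43 + 53 + 63
= 224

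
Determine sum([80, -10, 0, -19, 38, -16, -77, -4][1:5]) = slice → [-10, 0, -19, 38]
(-10) + 0 + (-19) + 38
= 9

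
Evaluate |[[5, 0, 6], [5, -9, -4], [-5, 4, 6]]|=-340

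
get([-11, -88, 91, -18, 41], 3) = -18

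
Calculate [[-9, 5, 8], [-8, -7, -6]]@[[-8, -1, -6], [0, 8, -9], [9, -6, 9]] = C[0][0] = (-9)*(-8) + (5)*(0) + (8)*(9) = 144
C[0][1] = (-9)*(-1) + (5)*(8) + (8)*(-6) = 1
C[0][2] = (-9)*(-6) + (5)*(-9) + (8)*(9) = 81
C[1][0] = (-8)*(-8) + (-7)*(0) + (-6)*(9) = 10
C[1][1] = (-8)*(-1) + (-7)*(8) + (-6)*(-6) = -12
C[1][2] = (-8)*(-6) + (-7)*(-9) + (-6)*(9) = 57
= [[144, 1, 81], [10, -12, 57]]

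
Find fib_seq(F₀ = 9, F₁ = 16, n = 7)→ [9, 16, 25, 41, 66, 107, 173]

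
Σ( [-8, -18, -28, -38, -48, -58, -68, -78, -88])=(-8) + (-18) + (-28) + (-38) + (-48) + (-58) + (-68) + (-78) + (-88)
= -432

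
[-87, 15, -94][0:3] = [-87, 15, -94]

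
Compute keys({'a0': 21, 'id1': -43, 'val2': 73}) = ['a0', 'id1', 'val2']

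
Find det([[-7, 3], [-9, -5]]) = 62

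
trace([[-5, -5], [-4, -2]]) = diagonal: (-5) + (-2)
= -7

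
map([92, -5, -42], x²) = [8464, 25, 1764]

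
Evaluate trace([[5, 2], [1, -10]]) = -5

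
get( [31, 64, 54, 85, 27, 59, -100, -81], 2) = 54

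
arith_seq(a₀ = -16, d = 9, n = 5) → a_0 = -16 + 0*9 = -16
a_1 = -16 + 1*9 = -7
a_2 = -16 + 2*9 = 2
...
= [-16, -7, 2, 11, 20]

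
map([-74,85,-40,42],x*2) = [-148, 170, -80, 84]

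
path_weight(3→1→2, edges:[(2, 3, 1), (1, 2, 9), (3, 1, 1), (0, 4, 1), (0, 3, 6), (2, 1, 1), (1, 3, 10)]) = 10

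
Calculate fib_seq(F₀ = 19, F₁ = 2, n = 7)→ [19, 2, 21, 23, 44, 67, 111]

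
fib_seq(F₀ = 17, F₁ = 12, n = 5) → F_2 = F_1 + F_0 = 29
F_3 = F_2 + F_1 = 41
F_4 = F_3 + F_2 = 70
= [17, 12, 29, 41, 70]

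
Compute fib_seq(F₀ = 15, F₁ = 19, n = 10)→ [15, 19, 34, 53, 87, 140, 227, 367, 594, 961]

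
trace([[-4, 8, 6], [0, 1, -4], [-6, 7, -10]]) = -13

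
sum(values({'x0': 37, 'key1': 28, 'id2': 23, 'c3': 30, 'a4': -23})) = 37 + 28 + 23 + 30 + (-23)
= 95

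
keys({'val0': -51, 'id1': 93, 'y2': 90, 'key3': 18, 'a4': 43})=['val0', 'id1', 'y2', 'key3', 'a4']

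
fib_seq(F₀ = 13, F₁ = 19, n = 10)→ F_2 = F_1 + F_0 = 32
F_3 = F_2 + F_1 = 51
F_4 = F_3 + F_2 = 83
...
= [13, 19, 32, 51, 83, 134, 217, 351, 568, 919]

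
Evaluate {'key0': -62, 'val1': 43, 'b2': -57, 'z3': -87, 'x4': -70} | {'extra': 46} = {'key0': -62, 'val1': 43, 'b2': -57, 'z3': -87, 'x4': -70, 'extra': 46}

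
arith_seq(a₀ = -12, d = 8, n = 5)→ a_0 = -12 + 0*8 = -12
a_1 = -12 + 1*8 = -4
a_2 = -12 + 2*8 = 4
...
= [-12, -4, 4, 12, 20]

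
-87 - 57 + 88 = -56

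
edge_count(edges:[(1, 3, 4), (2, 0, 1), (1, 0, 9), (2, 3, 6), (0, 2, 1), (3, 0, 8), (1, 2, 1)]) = 7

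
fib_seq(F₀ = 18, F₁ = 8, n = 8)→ F_2 = F_1 + F_0 = 26
F_3 = F_2 + F_1 = 34
F_4 = F_3 + F_2 = 60
...
= [18, 8, 26, 34, 60, 94, 154, 248]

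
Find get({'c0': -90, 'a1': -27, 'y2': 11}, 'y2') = 11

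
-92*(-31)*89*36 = 9137808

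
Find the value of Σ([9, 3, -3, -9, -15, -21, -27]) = 9 + 3 + (-3) + (-9) + (-15) + (-21) + (-27)
= -63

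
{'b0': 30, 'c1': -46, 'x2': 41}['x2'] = 41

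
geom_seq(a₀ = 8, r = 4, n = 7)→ [8, 32, 128, 512, 2048, 8192, 32768]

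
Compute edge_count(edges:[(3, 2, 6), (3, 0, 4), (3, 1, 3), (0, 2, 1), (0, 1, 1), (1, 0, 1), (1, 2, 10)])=7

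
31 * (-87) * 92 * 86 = -21338664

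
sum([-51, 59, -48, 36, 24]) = 20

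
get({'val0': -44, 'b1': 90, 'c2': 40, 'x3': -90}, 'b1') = 90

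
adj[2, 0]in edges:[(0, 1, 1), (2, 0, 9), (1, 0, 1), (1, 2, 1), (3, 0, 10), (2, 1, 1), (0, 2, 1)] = 9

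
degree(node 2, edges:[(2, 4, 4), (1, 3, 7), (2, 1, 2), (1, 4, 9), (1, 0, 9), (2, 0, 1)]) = 3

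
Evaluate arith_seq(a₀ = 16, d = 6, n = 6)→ a_0 = 16 + 0*6 = 16
a_1 = 16 + 1*6 = 22
a_2 = 16 + 2*6 = 28
...
= [16, 22, 28, 34, 40, 46]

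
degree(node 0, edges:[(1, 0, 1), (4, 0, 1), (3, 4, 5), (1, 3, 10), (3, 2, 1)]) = 2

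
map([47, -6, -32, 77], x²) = (47)²=2209, (-6)²=36, (-32)²=1024, (77)²=5929
= [2209, 36, 1024, 5929]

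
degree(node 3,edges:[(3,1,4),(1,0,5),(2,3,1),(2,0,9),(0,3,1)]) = incident: (3,1), (2,3), (0,3)
= 3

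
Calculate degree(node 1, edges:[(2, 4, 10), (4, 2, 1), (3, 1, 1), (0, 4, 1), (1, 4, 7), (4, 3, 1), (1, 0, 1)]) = incident: (3,1), (1,4), (1,0)
= 3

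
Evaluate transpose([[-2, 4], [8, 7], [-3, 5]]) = [[-2, 8, -3], [4, 7, 5]]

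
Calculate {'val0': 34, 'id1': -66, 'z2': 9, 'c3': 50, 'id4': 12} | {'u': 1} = {'val0': 34, 'id1': -66, 'z2': 9, 'c3': 50, 'id4': 12, 'u': 1}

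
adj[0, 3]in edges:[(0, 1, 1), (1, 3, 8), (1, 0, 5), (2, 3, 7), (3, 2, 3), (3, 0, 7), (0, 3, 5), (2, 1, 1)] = 5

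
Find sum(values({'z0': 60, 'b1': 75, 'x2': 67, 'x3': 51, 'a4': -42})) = 211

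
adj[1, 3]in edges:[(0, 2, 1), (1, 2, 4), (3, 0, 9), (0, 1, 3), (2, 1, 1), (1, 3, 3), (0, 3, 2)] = 3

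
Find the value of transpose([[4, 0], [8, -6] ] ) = [[4, 8], [0, -6]]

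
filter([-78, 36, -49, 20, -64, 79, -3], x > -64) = keep x where x > -64: -78✗, 36✓, -49✓, 20✓, -64✗, 79✓, -3✓
= [36, -49, 20, 79, -3]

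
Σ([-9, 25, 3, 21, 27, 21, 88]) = (-9) + 25 + 3 + 21 + 27 + 21 + 88
= 176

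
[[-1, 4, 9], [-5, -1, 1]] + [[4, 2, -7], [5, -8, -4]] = [[3, 6, 2], [0, -9, -3]]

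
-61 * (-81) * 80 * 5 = 1976400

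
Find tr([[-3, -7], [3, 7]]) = diagonal: (-3) + 7
= 4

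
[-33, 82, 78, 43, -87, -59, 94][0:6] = [-33, 82, 78, 43, -87, -59]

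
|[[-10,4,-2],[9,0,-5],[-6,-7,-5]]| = 776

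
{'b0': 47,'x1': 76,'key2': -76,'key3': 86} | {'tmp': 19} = {'b0': 47, 'x1': 76, 'key2': -76, 'key3': 86, 'tmp': 19}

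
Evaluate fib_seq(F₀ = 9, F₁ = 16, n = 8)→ F_2 = F_1 + F_0 = 25
F_3 = F_2 + F_1 = 41
F_4 = F_3 + F_2 = 66
...
= [9, 16, 25, 41, 66, 107, 173, 280]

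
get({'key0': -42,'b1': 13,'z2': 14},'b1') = 13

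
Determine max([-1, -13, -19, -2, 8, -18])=8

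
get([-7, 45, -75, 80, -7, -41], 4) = -7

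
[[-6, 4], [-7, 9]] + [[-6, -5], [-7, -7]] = [[-12, -1], [-14, 2]]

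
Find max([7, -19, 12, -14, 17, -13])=17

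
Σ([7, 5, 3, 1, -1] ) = 15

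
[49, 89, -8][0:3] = [49, 89, -8]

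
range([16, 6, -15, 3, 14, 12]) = 31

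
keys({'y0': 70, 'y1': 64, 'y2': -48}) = ['y0', 'y1', 'y2']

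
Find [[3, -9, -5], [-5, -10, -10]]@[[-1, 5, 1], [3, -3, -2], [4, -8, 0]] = C[0][0] = (3)*(-1) + (-9)*(3) + (-5)*(4) = -50
C[0][1] = (3)*(5) + (-9)*(-3) + (-5)*(-8) = 82
C[0][2] = (3)*(1) + (-9)*(-2) + (-5)*(0) = 21
C[1][0] = (-5)*(-1) + (-10)*(3) + (-10)*(4) = -65
C[1][1] = (-5)*(5) + (-10)*(-3) + (-10)*(-8) = 85
C[1][2] = (-5)*(1) + (-10)*(-2) + (-10)*(0) = 15
= [[-50, 82, 21], [-65, 85, 15]]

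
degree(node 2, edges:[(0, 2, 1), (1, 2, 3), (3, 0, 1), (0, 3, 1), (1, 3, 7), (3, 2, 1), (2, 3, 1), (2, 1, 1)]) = incident: (0,2), (1,2), (3,2), (2,3), (2,1)
= 5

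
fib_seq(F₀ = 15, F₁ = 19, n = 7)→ [15, 19, 34, 53, 87, 140, 227]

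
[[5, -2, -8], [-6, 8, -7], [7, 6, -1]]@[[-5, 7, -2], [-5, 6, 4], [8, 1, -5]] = [[-79, 15, 22], [-66, -1, 79], [-73, 84, 15]]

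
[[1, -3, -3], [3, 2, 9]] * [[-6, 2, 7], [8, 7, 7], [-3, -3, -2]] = [[-21, -10, -8], [-29, -7, 17]]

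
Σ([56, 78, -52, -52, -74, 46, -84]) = -82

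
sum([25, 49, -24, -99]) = 25 + 49 + (-24) + (-99)
= -49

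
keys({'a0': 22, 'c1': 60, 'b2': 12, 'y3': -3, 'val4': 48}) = ['a0', 'c1', 'b2', 'y3', 'val4']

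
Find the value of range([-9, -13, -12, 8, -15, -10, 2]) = 23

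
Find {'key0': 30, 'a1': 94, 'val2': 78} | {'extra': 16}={'key0': 30, 'a1': 94, 'val2': 78, 'extra': 16}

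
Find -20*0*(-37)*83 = 0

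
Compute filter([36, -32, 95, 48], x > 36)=keep x where x > 36: 36✗, -32✗, 95✓, 48✓
= [95, 48]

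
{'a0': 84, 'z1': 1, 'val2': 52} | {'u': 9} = {'a0': 84, 'z1': 1, 'val2': 52, 'u': 9}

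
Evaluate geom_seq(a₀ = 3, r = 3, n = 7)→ a_0 = 3*3^0 = 3
a_1 = 3*3^1 = 9
a_2 = 3*3^2 = 27
...
= [3, 9, 27, 81, 243, 729, 2187]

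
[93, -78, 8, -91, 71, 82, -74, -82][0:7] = [93, -78, 8, -91, 71, 82, -74]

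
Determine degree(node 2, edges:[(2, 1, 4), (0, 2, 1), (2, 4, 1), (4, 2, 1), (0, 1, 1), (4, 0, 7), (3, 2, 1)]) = incident: (2,1), (0,2), (2,4), (4,2), (3,2)
= 5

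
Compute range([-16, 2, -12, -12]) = 18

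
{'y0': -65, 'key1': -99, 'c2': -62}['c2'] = -62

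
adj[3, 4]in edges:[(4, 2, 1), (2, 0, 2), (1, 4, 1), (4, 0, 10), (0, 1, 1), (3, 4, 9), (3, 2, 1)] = 9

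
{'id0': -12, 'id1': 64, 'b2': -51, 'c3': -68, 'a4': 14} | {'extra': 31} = {'id0': -12, 'id1': 64, 'b2': -51, 'c3': -68, 'a4': 14, 'extra': 31}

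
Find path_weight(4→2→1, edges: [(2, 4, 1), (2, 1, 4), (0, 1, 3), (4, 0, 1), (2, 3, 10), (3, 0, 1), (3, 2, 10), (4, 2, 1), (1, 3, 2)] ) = 5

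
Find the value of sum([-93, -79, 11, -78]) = -239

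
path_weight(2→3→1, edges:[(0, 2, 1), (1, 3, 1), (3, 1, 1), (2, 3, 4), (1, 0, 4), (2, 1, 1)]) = 5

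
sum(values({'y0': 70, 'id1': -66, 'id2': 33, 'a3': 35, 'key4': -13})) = 70 + (-66) + 33 + 35 + (-13)
= 59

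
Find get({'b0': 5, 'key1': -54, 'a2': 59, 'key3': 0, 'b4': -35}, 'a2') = 59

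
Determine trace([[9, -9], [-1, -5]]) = diagonal: 9 + (-5)
= 4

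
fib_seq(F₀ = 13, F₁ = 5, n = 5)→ [13, 5, 18, 23, 41]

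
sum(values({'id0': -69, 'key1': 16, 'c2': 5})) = (-69) + 16 + 5
= -48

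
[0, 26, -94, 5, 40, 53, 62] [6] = 62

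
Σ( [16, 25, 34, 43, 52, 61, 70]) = 16 + 25 + 34 + 43 + 52 + 61 + 70
= 301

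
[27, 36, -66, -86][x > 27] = [36]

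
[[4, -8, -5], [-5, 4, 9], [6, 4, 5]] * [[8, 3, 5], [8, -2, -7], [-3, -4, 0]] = C[0][0] = (4)*(8) + (-8)*(8) + (-5)*(-3) = -17
C[0][1] = (4)*(3) + (-8)*(-2) + (-5)*(-4) = 48
C[0][2] = (4)*(5) + (-8)*(-7) + (-5)*(0) = 76
C[1][0] = (-5)*(8) + (4)*(8) + (9)*(-3) = -35
C[1][1] = (-5)*(3) + (4)*(-2) + (9)*(-4) = -59
C[1][2] = (-5)*(5) + (4)*(-7) + (9)*(0) = -53
... (3 more cells)
= [[-17, 48, 76], [-35, -59, -53], [65, -10, 2]]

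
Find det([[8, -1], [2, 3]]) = 26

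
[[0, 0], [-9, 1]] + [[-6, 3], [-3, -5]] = [[-6, 3], [-12, -4]]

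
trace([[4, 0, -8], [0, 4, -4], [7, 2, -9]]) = diagonal: 4 + 4 + (-9)
= -1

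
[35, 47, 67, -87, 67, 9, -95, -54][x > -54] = keep x where x > -54: 35✓, 47✓, 67✓, -87✗, 67✓, 9✓, -95✗, -54✗
= [35, 47, 67, 67, 9]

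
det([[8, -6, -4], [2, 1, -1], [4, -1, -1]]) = 20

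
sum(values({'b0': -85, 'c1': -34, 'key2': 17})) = (-85) + (-34) + 17
= -102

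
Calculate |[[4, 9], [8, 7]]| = -44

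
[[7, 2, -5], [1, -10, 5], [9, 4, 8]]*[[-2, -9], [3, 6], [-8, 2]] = C[0][0] = (7)*(-2) + (2)*(3) + (-5)*(-8) = 32
C[0][1] = (7)*(-9) + (2)*(6) + (-5)*(2) = -61
C[1][0] = (1)*(-2) + (-10)*(3) + (5)*(-8) = -72
C[1][1] = (1)*(-9) + (-10)*(6) + (5)*(2) = -59
C[2][0] = (9)*(-2) + (4)*(3) + (8)*(-8) = -70
C[2][1] = (9)*(-9) + (4)*(6) + (8)*(2) = -41
= [[32, -61], [-72, -59], [-70, -41]]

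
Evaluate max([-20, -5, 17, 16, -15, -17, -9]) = 17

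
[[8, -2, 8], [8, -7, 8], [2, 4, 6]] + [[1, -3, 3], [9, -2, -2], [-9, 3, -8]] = [[9, -5, 11], [17, -9, 6], [-7, 7, -2]]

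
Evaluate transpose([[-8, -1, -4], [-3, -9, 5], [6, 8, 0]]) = [[-8, -3, 6], [-1, -9, 8], [-4, 5, 0]]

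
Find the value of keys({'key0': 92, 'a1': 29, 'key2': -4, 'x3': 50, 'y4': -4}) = ['key0', 'a1', 'key2', 'x3', 'y4']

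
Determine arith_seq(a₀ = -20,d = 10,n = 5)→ a_0 = -20 + 0*10 = -20
a_1 = -20 + 1*10 = -10
a_2 = -20 + 2*10 = 0
...
= [-20, -10, 0, 10, 20]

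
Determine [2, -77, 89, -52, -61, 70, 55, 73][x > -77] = [2, 89, -52, -61, 70, 55, 73]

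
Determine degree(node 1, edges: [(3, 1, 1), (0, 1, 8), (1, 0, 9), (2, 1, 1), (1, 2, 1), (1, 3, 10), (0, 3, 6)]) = 6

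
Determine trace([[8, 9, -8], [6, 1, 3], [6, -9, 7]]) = diagonal: 8 + 1 + 7
= 16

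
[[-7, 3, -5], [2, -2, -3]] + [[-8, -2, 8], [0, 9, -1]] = [[-15, 1, 3], [2, 7, -4]]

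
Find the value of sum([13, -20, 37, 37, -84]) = 13 + (-20) + 37 + 37 + (-84)
= -17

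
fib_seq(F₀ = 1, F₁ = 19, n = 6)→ [1, 19, 20, 39, 59, 98]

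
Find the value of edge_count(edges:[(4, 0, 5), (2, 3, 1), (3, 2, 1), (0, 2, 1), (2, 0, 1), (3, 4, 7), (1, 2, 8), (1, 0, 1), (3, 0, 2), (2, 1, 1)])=10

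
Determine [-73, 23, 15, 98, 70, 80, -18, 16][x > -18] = keep x where x > -18: -73✗, 23✓, 15✓, 98✓, 70✓, 80✓, -18✗, 16✓
= [23, 15, 98, 70, 80, 16]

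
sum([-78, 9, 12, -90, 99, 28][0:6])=-20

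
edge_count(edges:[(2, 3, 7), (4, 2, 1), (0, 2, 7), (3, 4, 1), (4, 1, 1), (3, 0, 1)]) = 6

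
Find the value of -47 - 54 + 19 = -82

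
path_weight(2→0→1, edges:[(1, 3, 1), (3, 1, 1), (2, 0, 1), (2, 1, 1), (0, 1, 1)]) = w(2→0)=1 + w(0→1)=1
= 2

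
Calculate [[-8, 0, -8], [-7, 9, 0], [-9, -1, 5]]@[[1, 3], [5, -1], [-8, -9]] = [[56, 48], [38, -30], [-54, -71]]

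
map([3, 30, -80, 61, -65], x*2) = 3*2=6, 30*2=60, -80*2=-160, 61*2=122, -65*2=-130
= [6, 60, -160, 122, -130]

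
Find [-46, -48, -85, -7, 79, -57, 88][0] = -46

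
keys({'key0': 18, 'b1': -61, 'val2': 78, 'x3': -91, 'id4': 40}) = ['key0', 'b1', 'val2', 'x3', 'id4']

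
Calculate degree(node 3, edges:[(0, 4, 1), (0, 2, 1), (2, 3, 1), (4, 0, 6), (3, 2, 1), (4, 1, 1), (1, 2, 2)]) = incident: (2,3), (3,2)
= 2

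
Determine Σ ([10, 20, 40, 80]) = 10 + 20 + 40 + 80
= 150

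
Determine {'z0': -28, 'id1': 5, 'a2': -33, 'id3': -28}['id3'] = -28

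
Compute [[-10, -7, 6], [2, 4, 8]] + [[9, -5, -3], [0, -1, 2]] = [[-1, -12, 3], [2, 3, 10]]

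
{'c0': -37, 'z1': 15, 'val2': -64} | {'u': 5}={'c0': -37, 'z1': 15, 'val2': -64, 'u': 5}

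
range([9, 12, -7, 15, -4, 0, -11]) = 26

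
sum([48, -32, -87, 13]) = -58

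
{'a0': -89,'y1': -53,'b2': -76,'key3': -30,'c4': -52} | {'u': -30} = {'a0': -89, 'y1': -53, 'b2': -76, 'key3': -30, 'c4': -52, 'u': -30}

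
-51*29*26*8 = -307632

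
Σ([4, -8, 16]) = 12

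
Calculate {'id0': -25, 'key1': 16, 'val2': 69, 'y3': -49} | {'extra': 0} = {'id0': -25, 'key1': 16, 'val2': 69, 'y3': -49, 'extra': 0}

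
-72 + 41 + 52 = 21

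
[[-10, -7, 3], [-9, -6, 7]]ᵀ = [[-10, -9], [-7, -6], [3, 7]]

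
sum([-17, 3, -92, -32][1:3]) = -89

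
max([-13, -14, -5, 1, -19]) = 1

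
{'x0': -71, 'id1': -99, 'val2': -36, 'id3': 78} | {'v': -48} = {'x0': -71, 'id1': -99, 'val2': -36, 'id3': 78, 'v': -48}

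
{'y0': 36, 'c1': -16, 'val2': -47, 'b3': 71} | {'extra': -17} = {'y0': 36, 'c1': -16, 'val2': -47, 'b3': 71, 'extra': -17}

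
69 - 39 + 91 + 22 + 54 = 197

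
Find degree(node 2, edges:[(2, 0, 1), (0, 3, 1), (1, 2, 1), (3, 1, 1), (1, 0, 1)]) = 2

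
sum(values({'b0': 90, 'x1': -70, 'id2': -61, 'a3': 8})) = 90 + (-70) + (-61) + 8
= -33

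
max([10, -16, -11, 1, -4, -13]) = 10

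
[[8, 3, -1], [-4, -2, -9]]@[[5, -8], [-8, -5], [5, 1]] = C[0][0] = (8)*(5) + (3)*(-8) + (-1)*(5) = 11
C[0][1] = (8)*(-8) + (3)*(-5) + (-1)*(1) = -80
C[1][0] = (-4)*(5) + (-2)*(-8) + (-9)*(5) = -49
C[1][1] = (-4)*(-8) + (-2)*(-5) + (-9)*(1) = 33
= [[11, -80], [-49, 33]]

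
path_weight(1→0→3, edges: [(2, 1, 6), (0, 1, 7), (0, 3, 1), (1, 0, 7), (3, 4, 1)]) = w(1→0)=7 + w(0→3)=1
= 8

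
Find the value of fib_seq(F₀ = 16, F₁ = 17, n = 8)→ [16, 17, 33, 50, 83, 133, 216, 349]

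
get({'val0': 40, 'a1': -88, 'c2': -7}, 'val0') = 40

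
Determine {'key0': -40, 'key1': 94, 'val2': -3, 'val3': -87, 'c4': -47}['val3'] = -87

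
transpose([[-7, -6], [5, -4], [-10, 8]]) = [[-7, 5, -10], [-6, -4, 8]]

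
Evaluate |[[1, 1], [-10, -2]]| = (1)*(-2) - (1)*(-10)
= 8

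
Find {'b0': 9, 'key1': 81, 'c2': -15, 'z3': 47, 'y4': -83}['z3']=47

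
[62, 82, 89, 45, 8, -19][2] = 89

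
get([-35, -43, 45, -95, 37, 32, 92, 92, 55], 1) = -43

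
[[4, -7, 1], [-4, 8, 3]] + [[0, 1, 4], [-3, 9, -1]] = [[4, -6, 5], [-7, 17, 2]]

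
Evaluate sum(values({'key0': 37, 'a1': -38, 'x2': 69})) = 37 + (-38) + 69
= 68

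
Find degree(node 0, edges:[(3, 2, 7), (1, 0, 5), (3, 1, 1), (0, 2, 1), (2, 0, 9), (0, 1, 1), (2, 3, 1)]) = incident: (1,0), (0,2), (2,0), (0,1)
= 4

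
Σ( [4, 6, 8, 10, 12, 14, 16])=4 + 6 + 8 + 10 + 12 + 14 + 16
= 70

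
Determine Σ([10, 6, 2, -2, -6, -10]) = 0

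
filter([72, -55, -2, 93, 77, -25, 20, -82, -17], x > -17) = keep x where x > -17: 72✓, -55✗, -2✓, 93✓, 77✓, -25✗, 20✓, -82✗, -17✗
= [72, -2, 93, 77, 20]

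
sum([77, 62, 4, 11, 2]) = 77 + 62 + 4 + 11 + 2
= 156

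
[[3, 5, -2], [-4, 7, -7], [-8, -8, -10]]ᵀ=[[3, -4, -8], [5, 7, -8], [-2, -7, -10]]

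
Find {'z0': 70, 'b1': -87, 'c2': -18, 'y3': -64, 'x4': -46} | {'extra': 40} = {'z0': 70, 'b1': -87, 'c2': -18, 'y3': -64, 'x4': -46, 'extra': 40}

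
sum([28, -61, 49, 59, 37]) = 112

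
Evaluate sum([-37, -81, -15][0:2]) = -118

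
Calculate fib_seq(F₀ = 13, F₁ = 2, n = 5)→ F_2 = F_1 + F_0 = 15
F_3 = F_2 + F_1 = 17
F_4 = F_3 + F_2 = 32
= [13, 2, 15, 17, 32]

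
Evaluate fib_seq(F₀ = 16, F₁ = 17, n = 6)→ F_2 = F_1 + F_0 = 33
F_3 = F_2 + F_1 = 50
F_4 = F_3 + F_2 = 83
...
= [16, 17, 33, 50, 83, 133]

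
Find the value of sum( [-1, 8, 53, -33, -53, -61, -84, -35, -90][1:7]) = -170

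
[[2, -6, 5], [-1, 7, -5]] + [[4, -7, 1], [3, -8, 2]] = [[6, -13, 6], [2, -1, -3]]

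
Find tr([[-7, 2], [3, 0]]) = -7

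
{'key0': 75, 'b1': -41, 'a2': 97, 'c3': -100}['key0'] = 75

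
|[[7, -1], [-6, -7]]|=-55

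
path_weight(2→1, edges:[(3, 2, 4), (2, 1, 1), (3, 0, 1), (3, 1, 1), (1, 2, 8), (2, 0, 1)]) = w(2→1)=1
= 1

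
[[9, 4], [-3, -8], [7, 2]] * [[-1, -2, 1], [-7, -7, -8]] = [[-37, -46, -23], [59, 62, 61], [-21, -28, -9]]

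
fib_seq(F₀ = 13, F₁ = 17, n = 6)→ [13, 17, 30, 47, 77, 124]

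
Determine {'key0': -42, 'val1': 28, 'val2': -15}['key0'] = -42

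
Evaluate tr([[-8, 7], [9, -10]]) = diagonal: (-8) + (-10)
= -18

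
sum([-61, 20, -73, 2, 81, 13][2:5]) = slice → [-73, 2, 81]
(-73) + 2 + 81
= 10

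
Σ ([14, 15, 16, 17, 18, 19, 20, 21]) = 140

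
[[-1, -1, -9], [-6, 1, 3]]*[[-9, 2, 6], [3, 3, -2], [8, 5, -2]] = C[0][0] = (-1)*(-9) + (-1)*(3) + (-9)*(8) = -66
C[0][1] = (-1)*(2) + (-1)*(3) + (-9)*(5) = -50
C[0][2] = (-1)*(6) + (-1)*(-2) + (-9)*(-2) = 14
C[1][0] = (-6)*(-9) + (1)*(3) + (3)*(8) = 81
C[1][1] = (-6)*(2) + (1)*(3) + (3)*(5) = 6
C[1][2] = (-6)*(6) + (1)*(-2) + (3)*(-2) = -44
= [[-66, -50, 14], [81, 6, -44]]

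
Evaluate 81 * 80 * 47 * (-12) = -3654720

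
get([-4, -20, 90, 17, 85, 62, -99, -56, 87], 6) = -99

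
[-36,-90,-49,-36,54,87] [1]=-90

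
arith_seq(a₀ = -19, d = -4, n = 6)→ [-19, -23, -27, -31, -35, -39]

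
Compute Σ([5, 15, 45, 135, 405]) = 605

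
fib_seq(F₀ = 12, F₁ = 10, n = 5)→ [12, 10, 22, 32, 54]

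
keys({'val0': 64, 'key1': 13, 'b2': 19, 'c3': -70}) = ['val0', 'key1', 'b2', 'c3']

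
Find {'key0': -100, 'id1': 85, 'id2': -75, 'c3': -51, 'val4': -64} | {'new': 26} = {'key0': -100, 'id1': 85, 'id2': -75, 'c3': -51, 'val4': -64, 'new': 26}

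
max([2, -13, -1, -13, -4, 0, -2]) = 2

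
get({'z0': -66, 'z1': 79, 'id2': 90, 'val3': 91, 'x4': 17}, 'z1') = 79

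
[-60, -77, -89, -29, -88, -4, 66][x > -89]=[-60, -77, -29, -88, -4, 66]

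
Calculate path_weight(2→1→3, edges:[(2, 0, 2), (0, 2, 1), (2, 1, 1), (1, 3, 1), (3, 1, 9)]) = 2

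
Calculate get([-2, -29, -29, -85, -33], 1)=-29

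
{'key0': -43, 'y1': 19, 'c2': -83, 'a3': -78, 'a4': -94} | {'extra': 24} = {'key0': -43, 'y1': 19, 'c2': -83, 'a3': -78, 'a4': -94, 'extra': 24}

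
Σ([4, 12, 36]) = 4 + 12 + 36
= 52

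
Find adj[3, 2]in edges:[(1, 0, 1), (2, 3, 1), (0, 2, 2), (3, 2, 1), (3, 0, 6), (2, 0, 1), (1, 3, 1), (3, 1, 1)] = 1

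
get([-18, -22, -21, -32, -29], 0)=-18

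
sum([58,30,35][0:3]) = slice → [58, 30, 35]
58 + 30 + 35
= 123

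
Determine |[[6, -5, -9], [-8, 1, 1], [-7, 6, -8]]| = 640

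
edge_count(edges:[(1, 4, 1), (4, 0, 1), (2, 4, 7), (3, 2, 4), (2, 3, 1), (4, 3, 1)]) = 6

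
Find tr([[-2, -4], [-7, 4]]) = diagonal: (-2) + 4
= 2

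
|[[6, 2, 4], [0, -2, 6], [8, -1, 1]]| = 184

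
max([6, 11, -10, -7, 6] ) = 11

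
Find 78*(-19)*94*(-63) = 8776404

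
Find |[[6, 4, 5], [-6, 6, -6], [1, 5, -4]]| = (1)*(6)*det([[6, -6], [5, -4]]) + (-1)*(4)*det([[-6, -6], [1, -4]]) + (1)*(5)*det([[-6, 6], [1, 5]])
= 36 + -120 + -180
= -264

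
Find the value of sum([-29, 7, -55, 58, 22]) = 3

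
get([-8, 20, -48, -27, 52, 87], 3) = -27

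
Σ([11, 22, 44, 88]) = 165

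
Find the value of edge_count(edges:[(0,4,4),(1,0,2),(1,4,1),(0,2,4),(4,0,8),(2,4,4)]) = 6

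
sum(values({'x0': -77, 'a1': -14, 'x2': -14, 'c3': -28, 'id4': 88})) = (-77) + (-14) + (-14) + (-28) + 88
= -45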